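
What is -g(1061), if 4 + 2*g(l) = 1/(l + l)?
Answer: 8487/4244 ≈ 1.9998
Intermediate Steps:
g(l) = -2 + 1/(4*l) (g(l) = -2 + 1/(2*(l + l)) = -2 + 1/(2*((2*l))) = -2 + (1/(2*l))/2 = -2 + 1/(4*l))
-g(1061) = -(-2 + (1/4)/1061) = -(-2 + (1/4)*(1/1061)) = -(-2 + 1/4244) = -1*(-8487/4244) = 8487/4244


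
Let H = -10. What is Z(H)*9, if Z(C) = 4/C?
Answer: -18/5 ≈ -3.6000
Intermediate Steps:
Z(H)*9 = (4/(-10))*9 = (4*(-⅒))*9 = -⅖*9 = -18/5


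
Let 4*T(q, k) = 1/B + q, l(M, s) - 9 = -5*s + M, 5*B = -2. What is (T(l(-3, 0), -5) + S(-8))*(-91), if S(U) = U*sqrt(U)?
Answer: -637/8 + 1456*I*sqrt(2) ≈ -79.625 + 2059.1*I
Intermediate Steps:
B = -2/5 (B = (1/5)*(-2) = -2/5 ≈ -0.40000)
S(U) = U**(3/2)
l(M, s) = 9 + M - 5*s (l(M, s) = 9 + (-5*s + M) = 9 + (M - 5*s) = 9 + M - 5*s)
T(q, k) = -5/8 + q/4 (T(q, k) = (1/(-2/5) + q)/4 = (-5/2 + q)/4 = -5/8 + q/4)
(T(l(-3, 0), -5) + S(-8))*(-91) = ((-5/8 + (9 - 3 - 5*0)/4) + (-8)**(3/2))*(-91) = ((-5/8 + (9 - 3 + 0)/4) - 16*I*sqrt(2))*(-91) = ((-5/8 + (1/4)*6) - 16*I*sqrt(2))*(-91) = ((-5/8 + 3/2) - 16*I*sqrt(2))*(-91) = (7/8 - 16*I*sqrt(2))*(-91) = -637/8 + 1456*I*sqrt(2)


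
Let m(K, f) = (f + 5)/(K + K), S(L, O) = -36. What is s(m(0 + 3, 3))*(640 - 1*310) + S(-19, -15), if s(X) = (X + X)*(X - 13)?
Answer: -30908/3 ≈ -10303.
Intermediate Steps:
m(K, f) = (5 + f)/(2*K) (m(K, f) = (5 + f)/((2*K)) = (5 + f)*(1/(2*K)) = (5 + f)/(2*K))
s(X) = 2*X*(-13 + X) (s(X) = (2*X)*(-13 + X) = 2*X*(-13 + X))
s(m(0 + 3, 3))*(640 - 1*310) + S(-19, -15) = (2*((5 + 3)/(2*(0 + 3)))*(-13 + (5 + 3)/(2*(0 + 3))))*(640 - 1*310) - 36 = (2*((1/2)*8/3)*(-13 + (1/2)*8/3))*(640 - 310) - 36 = (2*((1/2)*(1/3)*8)*(-13 + (1/2)*(1/3)*8))*330 - 36 = (2*(4/3)*(-13 + 4/3))*330 - 36 = (2*(4/3)*(-35/3))*330 - 36 = -280/9*330 - 36 = -30800/3 - 36 = -30908/3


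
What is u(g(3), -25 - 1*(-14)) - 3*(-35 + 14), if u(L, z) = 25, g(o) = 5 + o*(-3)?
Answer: 88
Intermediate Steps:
g(o) = 5 - 3*o
u(g(3), -25 - 1*(-14)) - 3*(-35 + 14) = 25 - 3*(-35 + 14) = 25 - 3*(-21) = 25 + 63 = 88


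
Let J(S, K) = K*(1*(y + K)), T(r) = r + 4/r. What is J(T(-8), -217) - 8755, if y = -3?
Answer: 38985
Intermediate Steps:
J(S, K) = K*(-3 + K) (J(S, K) = K*(1*(-3 + K)) = K*(-3 + K))
J(T(-8), -217) - 8755 = -217*(-3 - 217) - 8755 = -217*(-220) - 8755 = 47740 - 8755 = 38985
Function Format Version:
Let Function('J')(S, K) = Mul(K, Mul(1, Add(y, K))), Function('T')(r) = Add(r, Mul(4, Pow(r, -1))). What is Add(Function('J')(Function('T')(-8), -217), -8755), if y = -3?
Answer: 38985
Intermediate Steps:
Function('J')(S, K) = Mul(K, Add(-3, K)) (Function('J')(S, K) = Mul(K, Mul(1, Add(-3, K))) = Mul(K, Add(-3, K)))
Add(Function('J')(Function('T')(-8), -217), -8755) = Add(Mul(-217, Add(-3, -217)), -8755) = Add(Mul(-217, -220), -8755) = Add(47740, -8755) = 38985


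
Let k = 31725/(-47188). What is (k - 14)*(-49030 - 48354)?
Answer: 358640926/251 ≈ 1.4288e+6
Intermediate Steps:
k = -675/1004 (k = 31725*(-1/47188) = -675/1004 ≈ -0.67231)
(k - 14)*(-49030 - 48354) = (-675/1004 - 14)*(-49030 - 48354) = -14731/1004*(-97384) = 358640926/251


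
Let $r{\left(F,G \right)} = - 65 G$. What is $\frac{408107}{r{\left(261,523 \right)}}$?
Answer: $- \frac{408107}{33995} \approx -12.005$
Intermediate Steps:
$\frac{408107}{r{\left(261,523 \right)}} = \frac{408107}{\left(-65\right) 523} = \frac{408107}{-33995} = 408107 \left(- \frac{1}{33995}\right) = - \frac{408107}{33995}$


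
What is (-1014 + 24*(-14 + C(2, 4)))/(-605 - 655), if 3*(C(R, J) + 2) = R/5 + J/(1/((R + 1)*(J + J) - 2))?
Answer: 1727/3150 ≈ 0.54825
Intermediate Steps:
C(R, J) = -2 + R/15 + J*(-2 + 2*J*(1 + R))/3 (C(R, J) = -2 + (R/5 + J/(1/((R + 1)*(J + J) - 2)))/3 = -2 + (R*(1/5) + J/(1/((1 + R)*(2*J) - 2)))/3 = -2 + (R/5 + J/(1/(2*J*(1 + R) - 2)))/3 = -2 + (R/5 + J/(1/(-2 + 2*J*(1 + R))))/3 = -2 + (R/5 + J*(-2 + 2*J*(1 + R)))/3 = -2 + (R/15 + J*(-2 + 2*J*(1 + R))/3) = -2 + R/15 + J*(-2 + 2*J*(1 + R))/3)
(-1014 + 24*(-14 + C(2, 4)))/(-605 - 655) = (-1014 + 24*(-14 + (-2 - 2/3*4 + (1/15)*2 + (2/3)*4**2 + (2/3)*2*4**2)))/(-605 - 655) = (-1014 + 24*(-14 + (-2 - 8/3 + 2/15 + (2/3)*16 + (2/3)*2*16)))/(-1260) = (-1014 + 24*(-14 + (-2 - 8/3 + 2/15 + 32/3 + 64/3)))*(-1/1260) = (-1014 + 24*(-14 + 412/15))*(-1/1260) = (-1014 + 24*(202/15))*(-1/1260) = (-1014 + 1616/5)*(-1/1260) = -3454/5*(-1/1260) = 1727/3150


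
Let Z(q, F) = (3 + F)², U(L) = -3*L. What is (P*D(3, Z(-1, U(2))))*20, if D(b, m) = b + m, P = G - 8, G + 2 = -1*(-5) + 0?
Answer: -1200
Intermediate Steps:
G = 3 (G = -2 + (-1*(-5) + 0) = -2 + (5 + 0) = -2 + 5 = 3)
P = -5 (P = 3 - 8 = -5)
(P*D(3, Z(-1, U(2))))*20 = -5*(3 + (3 - 3*2)²)*20 = -5*(3 + (3 - 6)²)*20 = -5*(3 + (-3)²)*20 = -5*(3 + 9)*20 = -5*12*20 = -60*20 = -1200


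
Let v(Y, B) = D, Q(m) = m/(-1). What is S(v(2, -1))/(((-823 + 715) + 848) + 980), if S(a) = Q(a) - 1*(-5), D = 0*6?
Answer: 1/344 ≈ 0.0029070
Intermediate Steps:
D = 0
Q(m) = -m (Q(m) = m*(-1) = -m)
v(Y, B) = 0
S(a) = 5 - a (S(a) = -a - 1*(-5) = -a + 5 = 5 - a)
S(v(2, -1))/(((-823 + 715) + 848) + 980) = (5 - 1*0)/(((-823 + 715) + 848) + 980) = (5 + 0)/((-108 + 848) + 980) = 5/(740 + 980) = 5/1720 = (1/1720)*5 = 1/344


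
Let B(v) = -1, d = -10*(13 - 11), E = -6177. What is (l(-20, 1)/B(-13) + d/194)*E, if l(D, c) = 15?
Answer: 9049305/97 ≈ 93292.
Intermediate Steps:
d = -20 (d = -10*2 = -20)
(l(-20, 1)/B(-13) + d/194)*E = (15/(-1) - 20/194)*(-6177) = (15*(-1) - 20*1/194)*(-6177) = (-15 - 10/97)*(-6177) = -1465/97*(-6177) = 9049305/97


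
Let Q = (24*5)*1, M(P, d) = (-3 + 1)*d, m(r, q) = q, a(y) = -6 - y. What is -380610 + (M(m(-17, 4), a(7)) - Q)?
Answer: -380704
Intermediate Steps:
M(P, d) = -2*d
Q = 120 (Q = 120*1 = 120)
-380610 + (M(m(-17, 4), a(7)) - Q) = -380610 + (-2*(-6 - 1*7) - 1*120) = -380610 + (-2*(-6 - 7) - 120) = -380610 + (-2*(-13) - 120) = -380610 + (26 - 120) = -380610 - 94 = -380704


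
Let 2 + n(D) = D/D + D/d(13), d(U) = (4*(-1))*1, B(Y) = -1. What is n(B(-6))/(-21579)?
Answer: 1/28772 ≈ 3.4756e-5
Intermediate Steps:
d(U) = -4 (d(U) = -4*1 = -4)
n(D) = -1 - D/4 (n(D) = -2 + (D/D + D/(-4)) = -2 + (1 + D*(-¼)) = -2 + (1 - D/4) = -1 - D/4)
n(B(-6))/(-21579) = (-1 - ¼*(-1))/(-21579) = (-1 + ¼)*(-1/21579) = -¾*(-1/21579) = 1/28772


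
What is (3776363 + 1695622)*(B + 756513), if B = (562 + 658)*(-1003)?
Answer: -2556221376795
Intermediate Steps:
B = -1223660 (B = 1220*(-1003) = -1223660)
(3776363 + 1695622)*(B + 756513) = (3776363 + 1695622)*(-1223660 + 756513) = 5471985*(-467147) = -2556221376795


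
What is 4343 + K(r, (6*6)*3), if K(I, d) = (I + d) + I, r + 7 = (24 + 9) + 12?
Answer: 4527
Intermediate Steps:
r = 38 (r = -7 + ((24 + 9) + 12) = -7 + (33 + 12) = -7 + 45 = 38)
K(I, d) = d + 2*I
4343 + K(r, (6*6)*3) = 4343 + ((6*6)*3 + 2*38) = 4343 + (36*3 + 76) = 4343 + (108 + 76) = 4343 + 184 = 4527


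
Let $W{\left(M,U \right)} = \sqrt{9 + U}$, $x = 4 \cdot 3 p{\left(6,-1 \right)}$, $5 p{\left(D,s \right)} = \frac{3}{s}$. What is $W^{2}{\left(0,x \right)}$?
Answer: $\frac{9}{5} \approx 1.8$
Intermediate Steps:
$p{\left(D,s \right)} = \frac{3}{5 s}$ ($p{\left(D,s \right)} = \frac{3 \frac{1}{s}}{5} = \frac{3}{5 s}$)
$x = - \frac{36}{5}$ ($x = 4 \cdot 3 \frac{3}{5 \left(-1\right)} = 12 \cdot \frac{3}{5} \left(-1\right) = 12 \left(- \frac{3}{5}\right) = - \frac{36}{5} \approx -7.2$)
$W^{2}{\left(0,x \right)} = \left(\sqrt{9 - \frac{36}{5}}\right)^{2} = \left(\sqrt{\frac{9}{5}}\right)^{2} = \left(\frac{3 \sqrt{5}}{5}\right)^{2} = \frac{9}{5}$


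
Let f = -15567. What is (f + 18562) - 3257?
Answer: -262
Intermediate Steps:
(f + 18562) - 3257 = (-15567 + 18562) - 3257 = 2995 - 3257 = -262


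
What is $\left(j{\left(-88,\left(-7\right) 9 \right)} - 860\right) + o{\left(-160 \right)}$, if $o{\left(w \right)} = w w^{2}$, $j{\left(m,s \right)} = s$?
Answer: $-4096923$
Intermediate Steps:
$o{\left(w \right)} = w^{3}$
$\left(j{\left(-88,\left(-7\right) 9 \right)} - 860\right) + o{\left(-160 \right)} = \left(\left(-7\right) 9 - 860\right) + \left(-160\right)^{3} = \left(-63 - 860\right) - 4096000 = -923 - 4096000 = -4096923$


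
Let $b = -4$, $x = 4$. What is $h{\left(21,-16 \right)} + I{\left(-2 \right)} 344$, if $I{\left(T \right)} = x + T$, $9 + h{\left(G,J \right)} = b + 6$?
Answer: $681$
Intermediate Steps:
$h{\left(G,J \right)} = -7$ ($h{\left(G,J \right)} = -9 + \left(-4 + 6\right) = -9 + 2 = -7$)
$I{\left(T \right)} = 4 + T$
$h{\left(21,-16 \right)} + I{\left(-2 \right)} 344 = -7 + \left(4 - 2\right) 344 = -7 + 2 \cdot 344 = -7 + 688 = 681$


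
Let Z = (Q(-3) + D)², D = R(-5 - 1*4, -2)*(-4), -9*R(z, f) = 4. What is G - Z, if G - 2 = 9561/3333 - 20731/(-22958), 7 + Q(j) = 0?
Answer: -44419331639/2066013378 ≈ -21.500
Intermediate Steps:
Q(j) = -7 (Q(j) = -7 + 0 = -7)
R(z, f) = -4/9 (R(z, f) = -⅑*4 = -4/9)
G = 147211963/25506338 (G = 2 + (9561/3333 - 20731/(-22958)) = 2 + (9561*(1/3333) - 20731*(-1/22958)) = 2 + (3187/1111 + 20731/22958) = 2 + 96199287/25506338 = 147211963/25506338 ≈ 5.7716)
D = 16/9 (D = -4/9*(-4) = 16/9 ≈ 1.7778)
Z = 2209/81 (Z = (-7 + 16/9)² = (-47/9)² = 2209/81 ≈ 27.272)
G - Z = 147211963/25506338 - 1*2209/81 = 147211963/25506338 - 2209/81 = -44419331639/2066013378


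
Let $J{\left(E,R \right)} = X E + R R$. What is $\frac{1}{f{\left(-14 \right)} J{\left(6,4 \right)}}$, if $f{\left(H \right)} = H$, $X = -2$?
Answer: $- \frac{1}{56} \approx -0.017857$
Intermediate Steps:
$J{\left(E,R \right)} = R^{2} - 2 E$ ($J{\left(E,R \right)} = - 2 E + R R = - 2 E + R^{2} = R^{2} - 2 E$)
$\frac{1}{f{\left(-14 \right)} J{\left(6,4 \right)}} = \frac{1}{\left(-14\right) \left(4^{2} - 12\right)} = \frac{1}{\left(-14\right) \left(16 - 12\right)} = \frac{1}{\left(-14\right) 4} = \frac{1}{-56} = - \frac{1}{56}$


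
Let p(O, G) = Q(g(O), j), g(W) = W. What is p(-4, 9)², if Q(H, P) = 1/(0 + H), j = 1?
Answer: 1/16 ≈ 0.062500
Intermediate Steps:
Q(H, P) = 1/H
p(O, G) = 1/O
p(-4, 9)² = (1/(-4))² = (-¼)² = 1/16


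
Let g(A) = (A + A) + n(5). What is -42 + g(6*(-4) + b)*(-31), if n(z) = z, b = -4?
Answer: 1539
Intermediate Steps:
g(A) = 5 + 2*A (g(A) = (A + A) + 5 = 2*A + 5 = 5 + 2*A)
-42 + g(6*(-4) + b)*(-31) = -42 + (5 + 2*(6*(-4) - 4))*(-31) = -42 + (5 + 2*(-24 - 4))*(-31) = -42 + (5 + 2*(-28))*(-31) = -42 + (5 - 56)*(-31) = -42 - 51*(-31) = -42 + 1581 = 1539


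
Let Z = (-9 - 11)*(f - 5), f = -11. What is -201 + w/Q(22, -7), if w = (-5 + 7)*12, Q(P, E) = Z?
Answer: -8037/40 ≈ -200.93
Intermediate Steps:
Z = 320 (Z = (-9 - 11)*(-11 - 5) = -20*(-16) = 320)
Q(P, E) = 320
w = 24 (w = 2*12 = 24)
-201 + w/Q(22, -7) = -201 + 24/320 = -201 + 24*(1/320) = -201 + 3/40 = -8037/40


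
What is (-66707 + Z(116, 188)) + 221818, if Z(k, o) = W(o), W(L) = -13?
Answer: 155098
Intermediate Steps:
Z(k, o) = -13
(-66707 + Z(116, 188)) + 221818 = (-66707 - 13) + 221818 = -66720 + 221818 = 155098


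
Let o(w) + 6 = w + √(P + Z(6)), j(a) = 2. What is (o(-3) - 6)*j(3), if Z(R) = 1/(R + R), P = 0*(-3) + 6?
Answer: -30 + √219/3 ≈ -25.067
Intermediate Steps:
P = 6 (P = 0 + 6 = 6)
Z(R) = 1/(2*R)
o(w) = -6 + w + √219/6 (o(w) = -6 + (w + √(6 + (½)/6)) = -6 + (w + √(6 + (½)*(⅙))) = -6 + (w + √(6 + 1/12)) = -6 + (w + √(73/12)) = -6 + (w + √219/6) = -6 + w + √219/6)
(o(-3) - 6)*j(3) = ((-6 - 3 + √219/6) - 6)*2 = ((-9 + √219/6) - 6)*2 = (-15 + √219/6)*2 = -30 + √219/3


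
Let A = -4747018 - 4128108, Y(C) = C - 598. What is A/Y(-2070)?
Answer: 4437563/1334 ≈ 3326.5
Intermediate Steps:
Y(C) = -598 + C
A = -8875126
A/Y(-2070) = -8875126/(-598 - 2070) = -8875126/(-2668) = -8875126*(-1/2668) = 4437563/1334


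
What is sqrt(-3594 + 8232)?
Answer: sqrt(4638) ≈ 68.103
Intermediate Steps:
sqrt(-3594 + 8232) = sqrt(4638)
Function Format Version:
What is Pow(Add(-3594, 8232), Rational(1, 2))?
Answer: Pow(4638, Rational(1, 2)) ≈ 68.103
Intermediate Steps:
Pow(Add(-3594, 8232), Rational(1, 2)) = Pow(4638, Rational(1, 2))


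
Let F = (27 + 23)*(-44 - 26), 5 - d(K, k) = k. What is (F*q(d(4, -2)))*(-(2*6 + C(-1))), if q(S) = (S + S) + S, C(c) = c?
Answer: 808500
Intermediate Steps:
d(K, k) = 5 - k
q(S) = 3*S (q(S) = 2*S + S = 3*S)
F = -3500 (F = 50*(-70) = -3500)
(F*q(d(4, -2)))*(-(2*6 + C(-1))) = (-10500*(5 - 1*(-2)))*(-(2*6 - 1)) = (-10500*(5 + 2))*(-(12 - 1)) = (-10500*7)*(-1*11) = -3500*21*(-11) = -73500*(-11) = 808500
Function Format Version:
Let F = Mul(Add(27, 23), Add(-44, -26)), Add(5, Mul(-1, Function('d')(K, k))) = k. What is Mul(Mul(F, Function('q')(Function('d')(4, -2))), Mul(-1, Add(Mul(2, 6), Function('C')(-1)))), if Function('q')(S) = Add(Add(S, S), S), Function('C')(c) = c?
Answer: 808500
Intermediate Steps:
Function('d')(K, k) = Add(5, Mul(-1, k))
Function('q')(S) = Mul(3, S) (Function('q')(S) = Add(Mul(2, S), S) = Mul(3, S))
F = -3500 (F = Mul(50, -70) = -3500)
Mul(Mul(F, Function('q')(Function('d')(4, -2))), Mul(-1, Add(Mul(2, 6), Function('C')(-1)))) = Mul(Mul(-3500, Mul(3, Add(5, Mul(-1, -2)))), Mul(-1, Add(Mul(2, 6), -1))) = Mul(Mul(-3500, Mul(3, Add(5, 2))), Mul(-1, Add(12, -1))) = Mul(Mul(-3500, Mul(3, 7)), Mul(-1, 11)) = Mul(Mul(-3500, 21), -11) = Mul(-73500, -11) = 808500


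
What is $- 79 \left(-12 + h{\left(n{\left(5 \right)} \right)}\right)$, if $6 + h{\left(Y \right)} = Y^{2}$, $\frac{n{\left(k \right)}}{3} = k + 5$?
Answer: $-69678$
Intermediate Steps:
$n{\left(k \right)} = 15 + 3 k$ ($n{\left(k \right)} = 3 \left(k + 5\right) = 3 \left(5 + k\right) = 15 + 3 k$)
$h{\left(Y \right)} = -6 + Y^{2}$
$- 79 \left(-12 + h{\left(n{\left(5 \right)} \right)}\right) = - 79 \left(-12 - \left(6 - \left(15 + 3 \cdot 5\right)^{2}\right)\right) = - 79 \left(-12 - \left(6 - \left(15 + 15\right)^{2}\right)\right) = - 79 \left(-12 - \left(6 - 30^{2}\right)\right) = - 79 \left(-12 + \left(-6 + 900\right)\right) = - 79 \left(-12 + 894\right) = \left(-79\right) 882 = -69678$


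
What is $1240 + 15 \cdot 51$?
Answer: $2005$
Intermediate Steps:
$1240 + 15 \cdot 51 = 1240 + 765 = 2005$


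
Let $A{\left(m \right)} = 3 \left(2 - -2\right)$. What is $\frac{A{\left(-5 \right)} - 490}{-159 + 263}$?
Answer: $- \frac{239}{52} \approx -4.5962$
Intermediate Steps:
$A{\left(m \right)} = 12$ ($A{\left(m \right)} = 3 \left(2 + 2\right) = 3 \cdot 4 = 12$)
$\frac{A{\left(-5 \right)} - 490}{-159 + 263} = \frac{12 - 490}{-159 + 263} = - \frac{478}{104} = \left(-478\right) \frac{1}{104} = - \frac{239}{52}$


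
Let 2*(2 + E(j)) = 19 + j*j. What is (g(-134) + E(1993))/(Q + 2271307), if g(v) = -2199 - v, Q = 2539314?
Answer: 1983967/4810621 ≈ 0.41241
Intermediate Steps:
E(j) = 15/2 + j**2/2 (E(j) = -2 + (19 + j*j)/2 = -2 + (19 + j**2)/2 = -2 + (19/2 + j**2/2) = 15/2 + j**2/2)
(g(-134) + E(1993))/(Q + 2271307) = ((-2199 - 1*(-134)) + (15/2 + (1/2)*1993**2))/(2539314 + 2271307) = ((-2199 + 134) + (15/2 + (1/2)*3972049))/4810621 = (-2065 + (15/2 + 3972049/2))*(1/4810621) = (-2065 + 1986032)*(1/4810621) = 1983967*(1/4810621) = 1983967/4810621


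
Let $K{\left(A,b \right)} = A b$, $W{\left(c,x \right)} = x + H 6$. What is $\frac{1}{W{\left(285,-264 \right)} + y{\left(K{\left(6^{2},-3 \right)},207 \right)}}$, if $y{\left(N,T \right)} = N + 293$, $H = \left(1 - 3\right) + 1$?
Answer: $- \frac{1}{85} \approx -0.011765$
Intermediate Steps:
$H = -1$ ($H = -2 + 1 = -1$)
$W{\left(c,x \right)} = -6 + x$ ($W{\left(c,x \right)} = x - 6 = -6 + x$)
$y{\left(N,T \right)} = 293 + N$
$\frac{1}{W{\left(285,-264 \right)} + y{\left(K{\left(6^{2},-3 \right)},207 \right)}} = \frac{1}{\left(-6 - 264\right) + \left(293 + 6^{2} \left(-3\right)\right)} = \frac{1}{-270 + \left(293 + 36 \left(-3\right)\right)} = \frac{1}{-270 + \left(293 - 108\right)} = \frac{1}{-270 + 185} = \frac{1}{-85} = - \frac{1}{85}$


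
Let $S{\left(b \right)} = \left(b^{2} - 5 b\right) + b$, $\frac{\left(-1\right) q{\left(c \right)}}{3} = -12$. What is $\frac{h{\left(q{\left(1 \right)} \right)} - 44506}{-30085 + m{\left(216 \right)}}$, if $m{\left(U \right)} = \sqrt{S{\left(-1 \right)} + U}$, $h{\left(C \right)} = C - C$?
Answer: $\frac{669481505}{452553502} + \frac{22253 \sqrt{221}}{452553502} \approx 1.4801$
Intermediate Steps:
$q{\left(c \right)} = 36$ ($q{\left(c \right)} = \left(-3\right) \left(-12\right) = 36$)
$S{\left(b \right)} = b^{2} - 4 b$
$h{\left(C \right)} = 0$
$m{\left(U \right)} = \sqrt{5 + U}$ ($m{\left(U \right)} = \sqrt{- (-4 - 1) + U} = \sqrt{\left(-1\right) \left(-5\right) + U} = \sqrt{5 + U}$)
$\frac{h{\left(q{\left(1 \right)} \right)} - 44506}{-30085 + m{\left(216 \right)}} = \frac{0 - 44506}{-30085 + \sqrt{5 + 216}} = - \frac{44506}{-30085 + \sqrt{221}}$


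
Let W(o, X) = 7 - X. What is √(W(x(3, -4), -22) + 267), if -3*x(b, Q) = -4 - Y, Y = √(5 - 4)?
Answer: 2*√74 ≈ 17.205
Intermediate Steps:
Y = 1 (Y = √1 = 1)
x(b, Q) = 5/3 (x(b, Q) = -(-4 - 1*1)/3 = -(-4 - 1)/3 = -⅓*(-5) = 5/3)
√(W(x(3, -4), -22) + 267) = √((7 - 1*(-22)) + 267) = √((7 + 22) + 267) = √(29 + 267) = √296 = 2*√74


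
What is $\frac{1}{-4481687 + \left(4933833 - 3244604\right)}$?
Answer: $- \frac{1}{2792458} \approx -3.5811 \cdot 10^{-7}$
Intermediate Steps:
$\frac{1}{-4481687 + \left(4933833 - 3244604\right)} = \frac{1}{-4481687 + 1689229} = \frac{1}{-2792458} = - \frac{1}{2792458}$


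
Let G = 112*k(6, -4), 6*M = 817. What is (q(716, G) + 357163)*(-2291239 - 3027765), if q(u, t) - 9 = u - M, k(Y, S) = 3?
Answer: -5708650297522/3 ≈ -1.9029e+12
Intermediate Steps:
M = 817/6 (M = (⅙)*817 = 817/6 ≈ 136.17)
G = 336 (G = 112*3 = 336)
q(u, t) = -763/6 + u (q(u, t) = 9 + (u - 1*817/6) = 9 + (u - 817/6) = 9 + (-817/6 + u) = -763/6 + u)
(q(716, G) + 357163)*(-2291239 - 3027765) = ((-763/6 + 716) + 357163)*(-2291239 - 3027765) = (3533/6 + 357163)*(-5319004) = (2146511/6)*(-5319004) = -5708650297522/3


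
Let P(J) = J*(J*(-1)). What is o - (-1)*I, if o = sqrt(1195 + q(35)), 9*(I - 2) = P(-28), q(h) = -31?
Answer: -766/9 + 2*sqrt(291) ≈ -50.994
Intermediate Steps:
P(J) = -J**2 (P(J) = J*(-J) = -J**2)
I = -766/9 (I = 2 + (-1*(-28)**2)/9 = 2 + (-1*784)/9 = 2 + (1/9)*(-784) = 2 - 784/9 = -766/9 ≈ -85.111)
o = 2*sqrt(291) (o = sqrt(1195 - 31) = sqrt(1164) = 2*sqrt(291) ≈ 34.117)
o - (-1)*I = 2*sqrt(291) - (-1)*(-766)/9 = 2*sqrt(291) - 1*766/9 = 2*sqrt(291) - 766/9 = -766/9 + 2*sqrt(291)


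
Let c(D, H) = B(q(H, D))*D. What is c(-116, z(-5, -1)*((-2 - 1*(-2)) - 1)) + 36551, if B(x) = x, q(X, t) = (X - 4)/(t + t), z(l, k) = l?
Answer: 73103/2 ≈ 36552.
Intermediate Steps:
q(X, t) = (-4 + X)/(2*t) (q(X, t) = (-4 + X)/((2*t)) = (-4 + X)*(1/(2*t)) = (-4 + X)/(2*t))
c(D, H) = -2 + H/2 (c(D, H) = ((-4 + H)/(2*D))*D = -2 + H/2)
c(-116, z(-5, -1)*((-2 - 1*(-2)) - 1)) + 36551 = (-2 + (-5*((-2 - 1*(-2)) - 1))/2) + 36551 = (-2 + (-5*((-2 + 2) - 1))/2) + 36551 = (-2 + (-5*(0 - 1))/2) + 36551 = (-2 + (-5*(-1))/2) + 36551 = (-2 + (½)*5) + 36551 = (-2 + 5/2) + 36551 = ½ + 36551 = 73103/2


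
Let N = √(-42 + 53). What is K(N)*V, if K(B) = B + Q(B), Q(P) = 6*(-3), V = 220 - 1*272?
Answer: 936 - 52*√11 ≈ 763.54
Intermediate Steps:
V = -52 (V = 220 - 272 = -52)
N = √11 ≈ 3.3166
Q(P) = -18
K(B) = -18 + B (K(B) = B - 18 = -18 + B)
K(N)*V = (-18 + √11)*(-52) = 936 - 52*√11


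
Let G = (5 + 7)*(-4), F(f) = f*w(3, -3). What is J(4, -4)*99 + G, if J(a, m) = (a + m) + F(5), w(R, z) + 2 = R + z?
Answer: -1038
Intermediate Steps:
w(R, z) = -2 + R + z (w(R, z) = -2 + (R + z) = -2 + R + z)
F(f) = -2*f (F(f) = f*(-2 + 3 - 3) = f*(-2) = -2*f)
J(a, m) = -10 + a + m (J(a, m) = (a + m) - 2*5 = (a + m) - 10 = -10 + a + m)
G = -48 (G = 12*(-4) = -48)
J(4, -4)*99 + G = (-10 + 4 - 4)*99 - 48 = -10*99 - 48 = -990 - 48 = -1038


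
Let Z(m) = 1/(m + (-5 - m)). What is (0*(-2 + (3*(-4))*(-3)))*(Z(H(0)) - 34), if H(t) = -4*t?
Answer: 0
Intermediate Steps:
Z(m) = -⅕ (Z(m) = 1/(-5) = -⅕)
(0*(-2 + (3*(-4))*(-3)))*(Z(H(0)) - 34) = (0*(-2 + (3*(-4))*(-3)))*(-⅕ - 34) = (0*(-2 - 12*(-3)))*(-171/5) = (0*(-2 + 36))*(-171/5) = (0*34)*(-171/5) = 0*(-171/5) = 0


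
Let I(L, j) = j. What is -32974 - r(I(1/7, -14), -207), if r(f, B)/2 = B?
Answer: -32560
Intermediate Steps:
r(f, B) = 2*B
-32974 - r(I(1/7, -14), -207) = -32974 - 2*(-207) = -32974 - 1*(-414) = -32974 + 414 = -32560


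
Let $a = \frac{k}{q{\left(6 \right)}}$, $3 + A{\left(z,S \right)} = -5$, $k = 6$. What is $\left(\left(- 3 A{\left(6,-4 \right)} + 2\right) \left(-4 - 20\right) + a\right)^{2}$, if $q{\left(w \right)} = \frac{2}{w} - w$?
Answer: $\frac{112911876}{289} \approx 3.907 \cdot 10^{5}$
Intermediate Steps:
$A{\left(z,S \right)} = -8$ ($A{\left(z,S \right)} = -3 - 5 = -8$)
$q{\left(w \right)} = - w + \frac{2}{w}$
$a = - \frac{18}{17}$ ($a = \frac{6}{\left(-1\right) 6 + \frac{2}{6}} = \frac{6}{-6 + 2 \cdot \frac{1}{6}} = \frac{6}{-6 + \frac{1}{3}} = \frac{6}{- \frac{17}{3}} = 6 \left(- \frac{3}{17}\right) = - \frac{18}{17} \approx -1.0588$)
$\left(\left(- 3 A{\left(6,-4 \right)} + 2\right) \left(-4 - 20\right) + a\right)^{2} = \left(\left(\left(-3\right) \left(-8\right) + 2\right) \left(-4 - 20\right) - \frac{18}{17}\right)^{2} = \left(\left(24 + 2\right) \left(-4 - 20\right) - \frac{18}{17}\right)^{2} = \left(26 \left(-24\right) - \frac{18}{17}\right)^{2} = \left(-624 - \frac{18}{17}\right)^{2} = \left(- \frac{10626}{17}\right)^{2} = \frac{112911876}{289}$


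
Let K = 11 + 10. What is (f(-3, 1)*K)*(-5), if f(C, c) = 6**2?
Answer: -3780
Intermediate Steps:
f(C, c) = 36
K = 21
(f(-3, 1)*K)*(-5) = (36*21)*(-5) = 756*(-5) = -3780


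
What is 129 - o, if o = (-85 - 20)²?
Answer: -10896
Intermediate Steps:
o = 11025 (o = (-105)² = 11025)
129 - o = 129 - 1*11025 = 129 - 11025 = -10896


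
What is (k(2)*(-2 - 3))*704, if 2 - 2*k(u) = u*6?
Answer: 17600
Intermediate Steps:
k(u) = 1 - 3*u (k(u) = 1 - u*6/2 = 1 - 3*u)
(k(2)*(-2 - 3))*704 = ((1 - 3*2)*(-2 - 3))*704 = ((1 - 6)*(-5))*704 = -5*(-5)*704 = 25*704 = 17600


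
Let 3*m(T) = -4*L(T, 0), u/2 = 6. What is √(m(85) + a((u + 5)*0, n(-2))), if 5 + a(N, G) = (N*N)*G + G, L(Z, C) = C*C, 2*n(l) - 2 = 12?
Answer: √2 ≈ 1.4142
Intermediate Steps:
u = 12 (u = 2*6 = 12)
n(l) = 7 (n(l) = 1 + (½)*12 = 1 + 6 = 7)
L(Z, C) = C²
a(N, G) = -5 + G + G*N² (a(N, G) = -5 + ((N*N)*G + G) = -5 + (N²*G + G) = -5 + (G*N² + G) = -5 + (G + G*N²) = -5 + G + G*N²)
m(T) = 0 (m(T) = (-4*0²)/3 = (-4*0)/3 = (⅓)*0 = 0)
√(m(85) + a((u + 5)*0, n(-2))) = √(0 + (-5 + 7 + 7*((12 + 5)*0)²)) = √(0 + (-5 + 7 + 7*(17*0)²)) = √(0 + (-5 + 7 + 7*0²)) = √(0 + (-5 + 7 + 7*0)) = √(0 + (-5 + 7 + 0)) = √(0 + 2) = √2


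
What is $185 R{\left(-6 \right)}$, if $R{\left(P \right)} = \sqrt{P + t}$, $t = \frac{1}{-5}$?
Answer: $37 i \sqrt{155} \approx 460.65 i$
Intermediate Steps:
$t = - \frac{1}{5} \approx -0.2$
$R{\left(P \right)} = \sqrt{- \frac{1}{5} + P}$ ($R{\left(P \right)} = \sqrt{P - \frac{1}{5}} = \sqrt{- \frac{1}{5} + P}$)
$185 R{\left(-6 \right)} = 185 \frac{\sqrt{-5 + 25 \left(-6\right)}}{5} = 185 \frac{\sqrt{-5 - 150}}{5} = 185 \frac{\sqrt{-155}}{5} = 185 \frac{i \sqrt{155}}{5} = 37 i \sqrt{155}$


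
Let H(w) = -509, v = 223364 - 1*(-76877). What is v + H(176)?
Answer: 299732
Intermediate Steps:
v = 300241 (v = 223364 + 76877 = 300241)
v + H(176) = 300241 - 509 = 299732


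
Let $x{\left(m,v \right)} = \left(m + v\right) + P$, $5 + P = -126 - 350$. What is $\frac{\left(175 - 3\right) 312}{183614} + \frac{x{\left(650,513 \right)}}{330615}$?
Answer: $\frac{288183034}{979121655} \approx 0.29433$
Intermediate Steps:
$P = -481$ ($P = -5 - 476 = -481$)
$x{\left(m,v \right)} = -481 + m + v$ ($x{\left(m,v \right)} = \left(m + v\right) - 481 = -481 + m + v$)
$\frac{\left(175 - 3\right) 312}{183614} + \frac{x{\left(650,513 \right)}}{330615} = \frac{\left(175 - 3\right) 312}{183614} + \frac{-481 + 650 + 513}{330615} = 172 \cdot 312 \cdot \frac{1}{183614} + 682 \cdot \frac{1}{330615} = 53664 \cdot \frac{1}{183614} + \frac{22}{10665} = \frac{26832}{91807} + \frac{22}{10665} = \frac{288183034}{979121655}$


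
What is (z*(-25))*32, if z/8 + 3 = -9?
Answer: 76800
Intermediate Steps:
z = -96 (z = -24 + 8*(-9) = -24 - 72 = -96)
(z*(-25))*32 = -96*(-25)*32 = 2400*32 = 76800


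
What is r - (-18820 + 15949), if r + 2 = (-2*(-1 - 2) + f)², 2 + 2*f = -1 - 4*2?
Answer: 11477/4 ≈ 2869.3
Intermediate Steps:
f = -11/2 (f = -1 + (-1 - 4*2)/2 = -1 + (-1 - 8)/2 = -1 + (½)*(-9) = -1 - 9/2 = -11/2 ≈ -5.5000)
r = -7/4 (r = -2 + (-2*(-1 - 2) - 11/2)² = -2 + (-2*(-3) - 11/2)² = -2 + (6 - 11/2)² = -2 + (½)² = -2 + ¼ = -7/4 ≈ -1.7500)
r - (-18820 + 15949) = -7/4 - (-18820 + 15949) = -7/4 - 1*(-2871) = -7/4 + 2871 = 11477/4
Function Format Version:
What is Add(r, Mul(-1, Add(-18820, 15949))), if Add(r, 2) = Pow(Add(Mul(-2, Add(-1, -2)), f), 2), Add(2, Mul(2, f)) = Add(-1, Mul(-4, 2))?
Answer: Rational(11477, 4) ≈ 2869.3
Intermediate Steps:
f = Rational(-11, 2) (f = Add(-1, Mul(Rational(1, 2), Add(-1, Mul(-4, 2)))) = Add(-1, Mul(Rational(1, 2), Add(-1, -8))) = Add(-1, Mul(Rational(1, 2), -9)) = Add(-1, Rational(-9, 2)) = Rational(-11, 2) ≈ -5.5000)
r = Rational(-7, 4) (r = Add(-2, Pow(Add(Mul(-2, Add(-1, -2)), Rational(-11, 2)), 2)) = Add(-2, Pow(Add(Mul(-2, -3), Rational(-11, 2)), 2)) = Add(-2, Pow(Add(6, Rational(-11, 2)), 2)) = Add(-2, Pow(Rational(1, 2), 2)) = Add(-2, Rational(1, 4)) = Rational(-7, 4) ≈ -1.7500)
Add(r, Mul(-1, Add(-18820, 15949))) = Add(Rational(-7, 4), Mul(-1, Add(-18820, 15949))) = Add(Rational(-7, 4), Mul(-1, -2871)) = Add(Rational(-7, 4), 2871) = Rational(11477, 4)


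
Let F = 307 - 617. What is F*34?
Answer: -10540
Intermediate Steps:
F = -310
F*34 = -310*34 = -10540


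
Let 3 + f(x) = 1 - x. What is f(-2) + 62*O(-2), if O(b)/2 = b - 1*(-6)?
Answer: 496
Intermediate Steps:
O(b) = 12 + 2*b (O(b) = 2*(b - 1*(-6)) = 2*(b + 6) = 2*(6 + b) = 12 + 2*b)
f(x) = -2 - x (f(x) = -3 + (1 - x) = -2 - x)
f(-2) + 62*O(-2) = (-2 - 1*(-2)) + 62*(12 + 2*(-2)) = (-2 + 2) + 62*(12 - 4) = 0 + 62*8 = 0 + 496 = 496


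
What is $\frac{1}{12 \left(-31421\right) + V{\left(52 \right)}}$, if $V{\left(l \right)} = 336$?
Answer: $- \frac{1}{376716} \approx -2.6545 \cdot 10^{-6}$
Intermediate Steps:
$\frac{1}{12 \left(-31421\right) + V{\left(52 \right)}} = \frac{1}{12 \left(-31421\right) + 336} = \frac{1}{-377052 + 336} = \frac{1}{-376716} = - \frac{1}{376716}$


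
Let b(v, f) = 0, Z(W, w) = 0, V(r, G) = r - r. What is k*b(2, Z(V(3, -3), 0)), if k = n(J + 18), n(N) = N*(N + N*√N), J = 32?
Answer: 0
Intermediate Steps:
V(r, G) = 0
n(N) = N*(N + N^(3/2))
k = 2500 + 12500*√2 (k = (32 + 18)² + (32 + 18)^(5/2) = 50² + 50^(5/2) = 2500 + 12500*√2 ≈ 20178.)
k*b(2, Z(V(3, -3), 0)) = (2500 + 12500*√2)*0 = 0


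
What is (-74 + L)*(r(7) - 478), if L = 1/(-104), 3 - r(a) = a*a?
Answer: 1008307/26 ≈ 38781.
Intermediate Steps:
r(a) = 3 - a² (r(a) = 3 - a*a = 3 - a²)
L = -1/104 ≈ -0.0096154
(-74 + L)*(r(7) - 478) = (-74 - 1/104)*((3 - 1*7²) - 478) = -7697*((3 - 1*49) - 478)/104 = -7697*((3 - 49) - 478)/104 = -7697*(-46 - 478)/104 = -7697/104*(-524) = 1008307/26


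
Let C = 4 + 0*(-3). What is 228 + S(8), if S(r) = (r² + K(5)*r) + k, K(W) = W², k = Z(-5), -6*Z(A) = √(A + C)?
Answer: 492 - I/6 ≈ 492.0 - 0.16667*I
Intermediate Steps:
C = 4 (C = 4 + 0 = 4)
Z(A) = -√(4 + A)/6 (Z(A) = -√(A + 4)/6 = -√(4 + A)/6)
k = -I/6 (k = -√(4 - 5)/6 = -I/6 ≈ -0.16667*I)
S(r) = r² + 25*r - I/6 (S(r) = (r² + 5²*r) - I/6 = (r² + 25*r) - I/6 = r² + 25*r - I/6)
228 + S(8) = 228 + (8² + 25*8 - I/6) = 228 + (64 + 200 - I/6) = 228 + (264 - I/6) = 492 - I/6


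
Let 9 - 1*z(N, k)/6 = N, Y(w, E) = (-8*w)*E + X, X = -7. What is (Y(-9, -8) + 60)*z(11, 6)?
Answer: 6276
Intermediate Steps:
Y(w, E) = -7 - 8*E*w (Y(w, E) = (-8*w)*E - 7 = -8*E*w - 7 = -7 - 8*E*w)
z(N, k) = 54 - 6*N
(Y(-9, -8) + 60)*z(11, 6) = ((-7 - 8*(-8)*(-9)) + 60)*(54 - 6*11) = ((-7 - 576) + 60)*(54 - 66) = (-583 + 60)*(-12) = -523*(-12) = 6276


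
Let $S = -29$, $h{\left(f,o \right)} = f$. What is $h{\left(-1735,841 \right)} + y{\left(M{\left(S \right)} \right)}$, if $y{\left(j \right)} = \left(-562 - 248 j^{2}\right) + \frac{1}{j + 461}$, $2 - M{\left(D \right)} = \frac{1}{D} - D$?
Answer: $- \frac{1933233894534}{10585667} \approx -1.8263 \cdot 10^{5}$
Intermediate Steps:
$M{\left(D \right)} = 2 + D - \frac{1}{D}$ ($M{\left(D \right)} = 2 - \left(\frac{1}{D} - D\right) = 2 + \left(D - \frac{1}{D}\right) = 2 + D - \frac{1}{D}$)
$y{\left(j \right)} = -562 + \frac{1}{461 + j} - 248 j^{2}$ ($y{\left(j \right)} = \left(-562 - 248 j^{2}\right) + \frac{1}{461 + j} = -562 + \frac{1}{461 + j} - 248 j^{2}$)
$h{\left(-1735,841 \right)} + y{\left(M{\left(S \right)} \right)} = -1735 + \frac{-259081 - 114328 \left(2 - 29 - \frac{1}{-29}\right)^{2} - 562 \left(2 - 29 - \frac{1}{-29}\right) - 248 \left(2 - 29 - \frac{1}{-29}\right)^{3}}{461 - \frac{782}{29}} = -1735 + \frac{-259081 - 114328 \left(2 - 29 - - \frac{1}{29}\right)^{2} - 562 \left(2 - 29 - - \frac{1}{29}\right) - 248 \left(2 - 29 - - \frac{1}{29}\right)^{3}}{461 - \frac{782}{29}} = -1735 + \frac{-259081 - 114328 \left(2 - 29 + \frac{1}{29}\right)^{2} - 562 \left(2 - 29 + \frac{1}{29}\right) - 248 \left(2 - 29 + \frac{1}{29}\right)^{3}}{461 + \left(2 - 29 + \frac{1}{29}\right)} = -1735 + \frac{-259081 - 114328 \left(- \frac{782}{29}\right)^{2} - - \frac{439484}{29} - 248 \left(- \frac{782}{29}\right)^{3}}{461 - \frac{782}{29}} = -1735 + \frac{-259081 - \frac{69914315872}{841} + \frac{439484}{29} - - \frac{118596518464}{24389}}{\frac{12587}{29}} = -1735 + \frac{29 \left(-259081 - \frac{69914315872}{841} + \frac{439484}{29} + \frac{118596518464}{24389}\right)}{12587} = -1735 + \frac{29}{12587} \left(- \frac{1914867762289}{24389}\right) = -1735 - \frac{1914867762289}{10585667} = - \frac{1933233894534}{10585667}$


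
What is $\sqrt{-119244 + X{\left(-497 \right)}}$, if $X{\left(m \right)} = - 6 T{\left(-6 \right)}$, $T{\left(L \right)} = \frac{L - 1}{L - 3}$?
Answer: $\frac{i \sqrt{1073238}}{3} \approx 345.32 i$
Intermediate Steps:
$T{\left(L \right)} = \frac{-1 + L}{-3 + L}$
$X{\left(m \right)} = - \frac{14}{3}$ ($X{\left(m \right)} = - 6 \frac{-1 - 6}{-3 - 6} = - 6 \frac{1}{-9} \left(-7\right) = - 6 \left(\left(- \frac{1}{9}\right) \left(-7\right)\right) = \left(-6\right) \frac{7}{9} = - \frac{14}{3}$)
$\sqrt{-119244 + X{\left(-497 \right)}} = \sqrt{-119244 - \frac{14}{3}} = \sqrt{- \frac{357746}{3}} = \frac{i \sqrt{1073238}}{3}$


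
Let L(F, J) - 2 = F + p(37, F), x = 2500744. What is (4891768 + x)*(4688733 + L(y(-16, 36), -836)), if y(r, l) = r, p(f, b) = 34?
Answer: 34661662817536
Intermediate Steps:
L(F, J) = 36 + F (L(F, J) = 2 + (F + 34) = 2 + (34 + F) = 36 + F)
(4891768 + x)*(4688733 + L(y(-16, 36), -836)) = (4891768 + 2500744)*(4688733 + (36 - 16)) = 7392512*(4688733 + 20) = 7392512*4688753 = 34661662817536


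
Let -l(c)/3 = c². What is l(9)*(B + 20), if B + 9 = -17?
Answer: 1458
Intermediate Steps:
B = -26 (B = -9 - 17 = -26)
l(c) = -3*c²
l(9)*(B + 20) = (-3*9²)*(-26 + 20) = -3*81*(-6) = -243*(-6) = 1458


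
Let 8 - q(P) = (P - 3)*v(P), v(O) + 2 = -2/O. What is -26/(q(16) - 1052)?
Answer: 208/8131 ≈ 0.025581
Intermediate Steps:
v(O) = -2 - 2/O
q(P) = 8 - (-3 + P)*(-2 - 2/P) (q(P) = 8 - (P - 3)*(-2 - 2/P) = 8 - (-3 + P)*(-2 - 2/P))
-26/(q(16) - 1052) = -26/((4 - 6/16 + 2*16) - 1052) = -26/((4 - 6*1/16 + 32) - 1052) = -26/((4 - 3/8 + 32) - 1052) = -26/(285/8 - 1052) = -26/(-8131/8) = -26*(-8/8131) = 208/8131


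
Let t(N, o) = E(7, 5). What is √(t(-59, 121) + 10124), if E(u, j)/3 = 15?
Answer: √10169 ≈ 100.84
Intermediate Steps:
E(u, j) = 45 (E(u, j) = 3*15 = 45)
t(N, o) = 45
√(t(-59, 121) + 10124) = √(45 + 10124) = √10169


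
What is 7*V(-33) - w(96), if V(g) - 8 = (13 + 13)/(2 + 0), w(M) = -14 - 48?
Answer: 209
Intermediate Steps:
w(M) = -62
V(g) = 21 (V(g) = 8 + (13 + 13)/(2 + 0) = 8 + 26/2 = 8 + 26*(1/2) = 8 + 13 = 21)
7*V(-33) - w(96) = 7*21 - 1*(-62) = 147 + 62 = 209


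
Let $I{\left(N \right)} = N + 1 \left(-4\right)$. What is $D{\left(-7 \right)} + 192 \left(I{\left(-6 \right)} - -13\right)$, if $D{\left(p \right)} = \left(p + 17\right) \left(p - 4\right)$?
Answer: $466$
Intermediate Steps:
$I{\left(N \right)} = -4 + N$ ($I{\left(N \right)} = N - 4 = -4 + N$)
$D{\left(p \right)} = \left(-4 + p\right) \left(17 + p\right)$ ($D{\left(p \right)} = \left(17 + p\right) \left(-4 + p\right) = \left(-4 + p\right) \left(17 + p\right)$)
$D{\left(-7 \right)} + 192 \left(I{\left(-6 \right)} - -13\right) = \left(-68 + \left(-7\right)^{2} + 13 \left(-7\right)\right) + 192 \left(\left(-4 - 6\right) - -13\right) = \left(-68 + 49 - 91\right) + 192 \left(-10 + 13\right) = -110 + 192 \cdot 3 = -110 + 576 = 466$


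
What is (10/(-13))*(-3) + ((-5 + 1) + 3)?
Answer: 17/13 ≈ 1.3077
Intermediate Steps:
(10/(-13))*(-3) + ((-5 + 1) + 3) = (10*(-1/13))*(-3) + (-4 + 3) = -10/13*(-3) - 1 = 30/13 - 1 = 17/13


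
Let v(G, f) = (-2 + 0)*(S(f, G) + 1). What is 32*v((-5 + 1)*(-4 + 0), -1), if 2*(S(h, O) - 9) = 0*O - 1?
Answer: -608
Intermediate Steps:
S(h, O) = 17/2 (S(h, O) = 9 + (0*O - 1)/2 = 9 + (0 - 1)/2 = 9 + (½)*(-1) = 9 - ½ = 17/2)
v(G, f) = -19 (v(G, f) = (-2 + 0)*(17/2 + 1) = -2*19/2 = -19)
32*v((-5 + 1)*(-4 + 0), -1) = 32*(-19) = -608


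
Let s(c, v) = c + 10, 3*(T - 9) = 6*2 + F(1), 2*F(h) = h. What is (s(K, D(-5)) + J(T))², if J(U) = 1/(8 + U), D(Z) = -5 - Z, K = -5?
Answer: 410881/16129 ≈ 25.475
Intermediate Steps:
F(h) = h/2
T = 79/6 (T = 9 + (6*2 + (½)*1)/3 = 9 + (12 + ½)/3 = 9 + (⅓)*(25/2) = 9 + 25/6 = 79/6 ≈ 13.167)
s(c, v) = 10 + c
(s(K, D(-5)) + J(T))² = ((10 - 5) + 1/(8 + 79/6))² = (5 + 1/(127/6))² = (5 + 6/127)² = (641/127)² = 410881/16129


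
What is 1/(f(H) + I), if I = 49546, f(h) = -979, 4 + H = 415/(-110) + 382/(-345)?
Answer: 1/48567 ≈ 2.0590e-5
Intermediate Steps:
H = -67399/7590 (H = -4 + (415/(-110) + 382/(-345)) = -4 + (415*(-1/110) + 382*(-1/345)) = -4 + (-83/22 - 382/345) = -4 - 37039/7590 = -67399/7590 ≈ -8.8800)
1/(f(H) + I) = 1/(-979 + 49546) = 1/48567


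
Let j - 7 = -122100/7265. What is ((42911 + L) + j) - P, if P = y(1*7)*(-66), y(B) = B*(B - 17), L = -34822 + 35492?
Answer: 56596084/1453 ≈ 38951.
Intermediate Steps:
L = 670
y(B) = B*(-17 + B)
j = -14249/1453 (j = 7 - 122100/7265 = 7 - 122100*1/7265 = 7 - 24420/1453 = -14249/1453 ≈ -9.8066)
P = 4620 (P = ((1*7)*(-17 + 1*7))*(-66) = (7*(-17 + 7))*(-66) = (7*(-10))*(-66) = -70*(-66) = 4620)
((42911 + L) + j) - P = ((42911 + 670) - 14249/1453) - 1*4620 = (43581 - 14249/1453) - 4620 = 63308944/1453 - 4620 = 56596084/1453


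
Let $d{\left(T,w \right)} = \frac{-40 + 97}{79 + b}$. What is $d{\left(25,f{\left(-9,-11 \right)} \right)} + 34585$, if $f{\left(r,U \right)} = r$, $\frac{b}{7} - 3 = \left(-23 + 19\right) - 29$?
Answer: $\frac{4530578}{131} \approx 34585.0$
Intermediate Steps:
$b = -210$ ($b = 21 + 7 \left(\left(-23 + 19\right) - 29\right) = 21 + 7 \left(-4 - 29\right) = 21 + 7 \left(-33\right) = 21 - 231 = -210$)
$d{\left(T,w \right)} = - \frac{57}{131}$ ($d{\left(T,w \right)} = \frac{-40 + 97}{79 - 210} = \frac{57}{-131} = 57 \left(- \frac{1}{131}\right) = - \frac{57}{131}$)
$d{\left(25,f{\left(-9,-11 \right)} \right)} + 34585 = - \frac{57}{131} + 34585 = \frac{4530578}{131}$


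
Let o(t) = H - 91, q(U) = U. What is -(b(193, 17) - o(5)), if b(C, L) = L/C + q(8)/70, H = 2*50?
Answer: 59428/6755 ≈ 8.7976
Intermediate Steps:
H = 100
b(C, L) = 4/35 + L/C (b(C, L) = L/C + 8/70 = L/C + 8*(1/70) = L/C + 4/35 = 4/35 + L/C)
o(t) = 9 (o(t) = 100 - 91 = 9)
-(b(193, 17) - o(5)) = -((4/35 + 17/193) - 1*9) = -((4/35 + 17*(1/193)) - 9) = -((4/35 + 17/193) - 9) = -(1367/6755 - 9) = -1*(-59428/6755) = 59428/6755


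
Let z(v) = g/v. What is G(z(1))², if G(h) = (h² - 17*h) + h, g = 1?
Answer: 225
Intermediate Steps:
z(v) = 1/v
G(h) = h² - 16*h
G(z(1))² = ((-16 + 1/1)/1)² = (1*(-16 + 1))² = (1*(-15))² = (-15)² = 225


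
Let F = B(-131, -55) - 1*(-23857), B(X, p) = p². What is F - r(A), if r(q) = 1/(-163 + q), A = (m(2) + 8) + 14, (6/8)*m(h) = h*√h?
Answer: 4806529751/178801 + 24*√2/178801 ≈ 26882.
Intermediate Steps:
m(h) = 4*h^(3/2)/3 (m(h) = 4*(h*√h)/3 = 4*h^(3/2)/3)
F = 26882 (F = (-55)² - 1*(-23857) = 3025 + 23857 = 26882)
A = 22 + 8*√2/3 (A = (4*2^(3/2)/3 + 8) + 14 = (4*(2*√2)/3 + 8) + 14 = (8*√2/3 + 8) + 14 = (8 + 8*√2/3) + 14 = 22 + 8*√2/3 ≈ 25.771)
F - r(A) = 26882 - 1/(-163 + (22 + 8*√2/3)) = 26882 - 1/(-141 + 8*√2/3)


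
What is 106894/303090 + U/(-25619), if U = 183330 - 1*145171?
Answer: -401231542/352948305 ≈ -1.1368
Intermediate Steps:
U = 38159 (U = 183330 - 145171 = 38159)
106894/303090 + U/(-25619) = 106894/303090 + 38159/(-25619) = 106894*(1/303090) + 38159*(-1/25619) = 53447/151545 - 3469/2329 = -401231542/352948305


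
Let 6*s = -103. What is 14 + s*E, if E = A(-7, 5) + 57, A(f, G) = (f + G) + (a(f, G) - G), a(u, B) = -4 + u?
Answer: -1311/2 ≈ -655.50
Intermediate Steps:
s = -103/6 (s = (1/6)*(-103) = -103/6 ≈ -17.167)
A(f, G) = -4 + 2*f (A(f, G) = (f + G) + ((-4 + f) - G) = (G + f) + (-4 + f - G) = -4 + 2*f)
E = 39 (E = (-4 + 2*(-7)) + 57 = (-4 - 14) + 57 = -18 + 57 = 39)
14 + s*E = 14 - 103/6*39 = 14 - 1339/2 = -1311/2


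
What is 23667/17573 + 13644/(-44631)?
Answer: 90723985/87144507 ≈ 1.0411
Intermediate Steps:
23667/17573 + 13644/(-44631) = 23667*(1/17573) + 13644*(-1/44631) = 23667/17573 - 1516/4959 = 90723985/87144507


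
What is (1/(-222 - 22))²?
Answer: 1/59536 ≈ 1.6797e-5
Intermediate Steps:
(1/(-222 - 22))² = (1/(-244))² = (-1/244)² = 1/59536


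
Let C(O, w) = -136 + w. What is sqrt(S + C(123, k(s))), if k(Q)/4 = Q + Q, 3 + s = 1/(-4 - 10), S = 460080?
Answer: 2*sqrt(5634013)/7 ≈ 678.17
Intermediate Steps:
s = -43/14 (s = -3 + 1/(-4 - 10) = -3 + 1/(-14) = -3 - 1/14 = -43/14 ≈ -3.0714)
k(Q) = 8*Q (k(Q) = 4*(Q + Q) = 4*(2*Q) = 8*Q)
sqrt(S + C(123, k(s))) = sqrt(460080 + (-136 + 8*(-43/14))) = sqrt(460080 + (-136 - 172/7)) = sqrt(460080 - 1124/7) = sqrt(3219436/7) = 2*sqrt(5634013)/7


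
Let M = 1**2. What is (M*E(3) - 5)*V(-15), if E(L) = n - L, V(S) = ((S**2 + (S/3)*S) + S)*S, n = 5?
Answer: 12825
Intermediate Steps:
V(S) = S*(S + 4*S**2/3) (V(S) = ((S**2 + (S*(1/3))*S) + S)*S = ((S**2 + (S/3)*S) + S)*S = ((S**2 + S**2/3) + S)*S = (4*S**2/3 + S)*S = (S + 4*S**2/3)*S = S*(S + 4*S**2/3))
M = 1
E(L) = 5 - L
(M*E(3) - 5)*V(-15) = (1*(5 - 1*3) - 5)*((1/3)*(-15)**2*(3 + 4*(-15))) = (1*(5 - 3) - 5)*((1/3)*225*(3 - 60)) = (1*2 - 5)*((1/3)*225*(-57)) = (2 - 5)*(-4275) = -3*(-4275) = 12825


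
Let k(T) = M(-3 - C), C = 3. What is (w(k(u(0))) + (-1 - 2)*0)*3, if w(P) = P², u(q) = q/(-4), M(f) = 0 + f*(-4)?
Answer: 1728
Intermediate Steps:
M(f) = -4*f (M(f) = 0 - 4*f = -4*f)
u(q) = -q/4 (u(q) = q*(-¼) = -q/4)
k(T) = 24 (k(T) = -4*(-3 - 1*3) = -4*(-3 - 3) = -4*(-6) = 24)
(w(k(u(0))) + (-1 - 2)*0)*3 = (24² + (-1 - 2)*0)*3 = (576 - 3*0)*3 = (576 + 0)*3 = 576*3 = 1728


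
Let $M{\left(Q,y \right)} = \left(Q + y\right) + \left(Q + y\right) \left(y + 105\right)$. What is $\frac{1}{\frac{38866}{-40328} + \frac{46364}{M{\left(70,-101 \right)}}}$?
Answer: $- \frac{3125420}{937895811} \approx -0.0033324$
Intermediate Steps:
$M{\left(Q,y \right)} = Q + y + \left(105 + y\right) \left(Q + y\right)$ ($M{\left(Q,y \right)} = \left(Q + y\right) + \left(Q + y\right) \left(105 + y\right) = \left(Q + y\right) + \left(105 + y\right) \left(Q + y\right) = Q + y + \left(105 + y\right) \left(Q + y\right)$)
$\frac{1}{\frac{38866}{-40328} + \frac{46364}{M{\left(70,-101 \right)}}} = \frac{1}{\frac{38866}{-40328} + \frac{46364}{\left(-101\right)^{2} + 106 \cdot 70 + 106 \left(-101\right) + 70 \left(-101\right)}} = \frac{1}{38866 \left(- \frac{1}{40328}\right) + \frac{46364}{10201 + 7420 - 10706 - 7070}} = \frac{1}{- \frac{19433}{20164} + \frac{46364}{-155}} = \frac{1}{- \frac{19433}{20164} + 46364 \left(- \frac{1}{155}\right)} = \frac{1}{- \frac{19433}{20164} - \frac{46364}{155}} = \frac{1}{- \frac{937895811}{3125420}} = - \frac{3125420}{937895811}$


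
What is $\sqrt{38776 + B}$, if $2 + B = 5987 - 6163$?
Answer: $\sqrt{38598} \approx 196.46$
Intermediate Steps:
$B = -178$ ($B = -2 + \left(5987 - 6163\right) = -2 - 176 = -178$)
$\sqrt{38776 + B} = \sqrt{38776 - 178} = \sqrt{38598}$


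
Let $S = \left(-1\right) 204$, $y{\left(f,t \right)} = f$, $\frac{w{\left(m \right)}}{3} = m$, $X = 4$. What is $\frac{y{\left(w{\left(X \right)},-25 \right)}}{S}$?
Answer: $- \frac{1}{17} \approx -0.058824$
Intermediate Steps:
$w{\left(m \right)} = 3 m$
$S = -204$
$\frac{y{\left(w{\left(X \right)},-25 \right)}}{S} = \frac{3 \cdot 4}{-204} = 12 \left(- \frac{1}{204}\right) = - \frac{1}{17}$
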